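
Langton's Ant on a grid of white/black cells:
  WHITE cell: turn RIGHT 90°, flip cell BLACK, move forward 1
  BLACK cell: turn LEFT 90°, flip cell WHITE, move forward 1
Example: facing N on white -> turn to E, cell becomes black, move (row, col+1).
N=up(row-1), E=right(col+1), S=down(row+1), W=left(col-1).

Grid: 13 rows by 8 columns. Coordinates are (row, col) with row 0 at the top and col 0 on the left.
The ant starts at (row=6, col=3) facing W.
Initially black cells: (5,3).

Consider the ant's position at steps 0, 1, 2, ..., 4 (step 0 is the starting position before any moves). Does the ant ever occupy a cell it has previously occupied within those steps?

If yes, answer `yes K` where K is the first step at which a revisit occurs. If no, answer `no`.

Answer: no

Derivation:
Step 1: on WHITE (6,3): turn R to N, flip to black, move to (5,3). |black|=2 — new cell
Step 2: on BLACK (5,3): turn L to W, flip to white, move to (5,2). |black|=1 — new cell
Step 3: on WHITE (5,2): turn R to N, flip to black, move to (4,2). |black|=2 — new cell
Step 4: on WHITE (4,2): turn R to E, flip to black, move to (4,3). |black|=3 — new cell
No revisit within 4 steps.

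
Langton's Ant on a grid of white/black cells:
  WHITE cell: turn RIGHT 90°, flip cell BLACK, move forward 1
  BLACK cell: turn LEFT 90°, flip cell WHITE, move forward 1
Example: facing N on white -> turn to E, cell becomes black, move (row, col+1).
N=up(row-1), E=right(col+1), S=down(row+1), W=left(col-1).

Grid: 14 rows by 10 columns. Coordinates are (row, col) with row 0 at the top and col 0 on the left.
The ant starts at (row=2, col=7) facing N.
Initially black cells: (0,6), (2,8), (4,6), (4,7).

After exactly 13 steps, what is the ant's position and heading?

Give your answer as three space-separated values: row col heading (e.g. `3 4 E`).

Answer: 2 8 E

Derivation:
Step 1: on WHITE (2,7): turn R to E, flip to black, move to (2,8). |black|=5
Step 2: on BLACK (2,8): turn L to N, flip to white, move to (1,8). |black|=4
Step 3: on WHITE (1,8): turn R to E, flip to black, move to (1,9). |black|=5
Step 4: on WHITE (1,9): turn R to S, flip to black, move to (2,9). |black|=6
Step 5: on WHITE (2,9): turn R to W, flip to black, move to (2,8). |black|=7
Step 6: on WHITE (2,8): turn R to N, flip to black, move to (1,8). |black|=8
Step 7: on BLACK (1,8): turn L to W, flip to white, move to (1,7). |black|=7
Step 8: on WHITE (1,7): turn R to N, flip to black, move to (0,7). |black|=8
Step 9: on WHITE (0,7): turn R to E, flip to black, move to (0,8). |black|=9
Step 10: on WHITE (0,8): turn R to S, flip to black, move to (1,8). |black|=10
Step 11: on WHITE (1,8): turn R to W, flip to black, move to (1,7). |black|=11
Step 12: on BLACK (1,7): turn L to S, flip to white, move to (2,7). |black|=10
Step 13: on BLACK (2,7): turn L to E, flip to white, move to (2,8). |black|=9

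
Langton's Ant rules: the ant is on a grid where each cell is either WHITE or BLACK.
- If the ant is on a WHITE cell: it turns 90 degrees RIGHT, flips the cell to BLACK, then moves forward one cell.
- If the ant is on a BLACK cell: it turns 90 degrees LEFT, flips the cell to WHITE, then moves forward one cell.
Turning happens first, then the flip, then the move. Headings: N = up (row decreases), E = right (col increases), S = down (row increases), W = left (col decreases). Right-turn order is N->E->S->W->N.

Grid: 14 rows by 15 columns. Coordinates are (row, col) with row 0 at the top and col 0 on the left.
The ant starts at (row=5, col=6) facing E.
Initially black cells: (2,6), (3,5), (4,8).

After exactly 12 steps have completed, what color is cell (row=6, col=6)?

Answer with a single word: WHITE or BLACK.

Step 1: on WHITE (5,6): turn R to S, flip to black, move to (6,6). |black|=4
Step 2: on WHITE (6,6): turn R to W, flip to black, move to (6,5). |black|=5
Step 3: on WHITE (6,5): turn R to N, flip to black, move to (5,5). |black|=6
Step 4: on WHITE (5,5): turn R to E, flip to black, move to (5,6). |black|=7
Step 5: on BLACK (5,6): turn L to N, flip to white, move to (4,6). |black|=6
Step 6: on WHITE (4,6): turn R to E, flip to black, move to (4,7). |black|=7
Step 7: on WHITE (4,7): turn R to S, flip to black, move to (5,7). |black|=8
Step 8: on WHITE (5,7): turn R to W, flip to black, move to (5,6). |black|=9
Step 9: on WHITE (5,6): turn R to N, flip to black, move to (4,6). |black|=10
Step 10: on BLACK (4,6): turn L to W, flip to white, move to (4,5). |black|=9
Step 11: on WHITE (4,5): turn R to N, flip to black, move to (3,5). |black|=10
Step 12: on BLACK (3,5): turn L to W, flip to white, move to (3,4). |black|=9

Answer: BLACK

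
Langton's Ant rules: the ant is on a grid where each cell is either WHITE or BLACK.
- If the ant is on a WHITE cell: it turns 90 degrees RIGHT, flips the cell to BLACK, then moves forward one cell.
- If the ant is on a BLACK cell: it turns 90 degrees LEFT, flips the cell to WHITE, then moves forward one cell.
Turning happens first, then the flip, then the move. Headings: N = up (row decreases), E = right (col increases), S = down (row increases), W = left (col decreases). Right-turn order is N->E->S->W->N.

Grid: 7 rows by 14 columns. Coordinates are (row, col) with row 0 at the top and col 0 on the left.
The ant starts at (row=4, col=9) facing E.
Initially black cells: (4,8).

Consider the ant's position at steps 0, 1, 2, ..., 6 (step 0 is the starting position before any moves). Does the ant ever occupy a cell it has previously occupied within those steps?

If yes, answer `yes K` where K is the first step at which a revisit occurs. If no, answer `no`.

Step 1: on WHITE (4,9): turn R to S, flip to black, move to (5,9). |black|=2 — new cell
Step 2: on WHITE (5,9): turn R to W, flip to black, move to (5,8). |black|=3 — new cell
Step 3: on WHITE (5,8): turn R to N, flip to black, move to (4,8). |black|=4 — new cell
Step 4: on BLACK (4,8): turn L to W, flip to white, move to (4,7). |black|=3 — new cell
Step 5: on WHITE (4,7): turn R to N, flip to black, move to (3,7). |black|=4 — new cell
Step 6: on WHITE (3,7): turn R to E, flip to black, move to (3,8). |black|=5 — new cell
No revisit within 6 steps.

Answer: no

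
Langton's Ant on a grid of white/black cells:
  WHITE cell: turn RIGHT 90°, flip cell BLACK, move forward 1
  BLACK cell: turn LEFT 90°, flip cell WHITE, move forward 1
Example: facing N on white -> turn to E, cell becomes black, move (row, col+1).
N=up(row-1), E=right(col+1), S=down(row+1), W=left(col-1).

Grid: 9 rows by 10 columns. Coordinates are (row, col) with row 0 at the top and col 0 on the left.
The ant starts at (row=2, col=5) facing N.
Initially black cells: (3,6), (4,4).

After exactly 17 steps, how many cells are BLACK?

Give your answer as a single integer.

Answer: 7

Derivation:
Step 1: on WHITE (2,5): turn R to E, flip to black, move to (2,6). |black|=3
Step 2: on WHITE (2,6): turn R to S, flip to black, move to (3,6). |black|=4
Step 3: on BLACK (3,6): turn L to E, flip to white, move to (3,7). |black|=3
Step 4: on WHITE (3,7): turn R to S, flip to black, move to (4,7). |black|=4
Step 5: on WHITE (4,7): turn R to W, flip to black, move to (4,6). |black|=5
Step 6: on WHITE (4,6): turn R to N, flip to black, move to (3,6). |black|=6
Step 7: on WHITE (3,6): turn R to E, flip to black, move to (3,7). |black|=7
Step 8: on BLACK (3,7): turn L to N, flip to white, move to (2,7). |black|=6
Step 9: on WHITE (2,7): turn R to E, flip to black, move to (2,8). |black|=7
Step 10: on WHITE (2,8): turn R to S, flip to black, move to (3,8). |black|=8
Step 11: on WHITE (3,8): turn R to W, flip to black, move to (3,7). |black|=9
Step 12: on WHITE (3,7): turn R to N, flip to black, move to (2,7). |black|=10
Step 13: on BLACK (2,7): turn L to W, flip to white, move to (2,6). |black|=9
Step 14: on BLACK (2,6): turn L to S, flip to white, move to (3,6). |black|=8
Step 15: on BLACK (3,6): turn L to E, flip to white, move to (3,7). |black|=7
Step 16: on BLACK (3,7): turn L to N, flip to white, move to (2,7). |black|=6
Step 17: on WHITE (2,7): turn R to E, flip to black, move to (2,8). |black|=7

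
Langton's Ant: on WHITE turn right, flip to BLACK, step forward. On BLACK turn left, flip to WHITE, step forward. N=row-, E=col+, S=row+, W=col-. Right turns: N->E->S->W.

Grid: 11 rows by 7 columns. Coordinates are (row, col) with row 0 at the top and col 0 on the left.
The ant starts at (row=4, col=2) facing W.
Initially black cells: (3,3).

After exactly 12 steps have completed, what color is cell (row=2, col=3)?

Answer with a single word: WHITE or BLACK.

Step 1: on WHITE (4,2): turn R to N, flip to black, move to (3,2). |black|=2
Step 2: on WHITE (3,2): turn R to E, flip to black, move to (3,3). |black|=3
Step 3: on BLACK (3,3): turn L to N, flip to white, move to (2,3). |black|=2
Step 4: on WHITE (2,3): turn R to E, flip to black, move to (2,4). |black|=3
Step 5: on WHITE (2,4): turn R to S, flip to black, move to (3,4). |black|=4
Step 6: on WHITE (3,4): turn R to W, flip to black, move to (3,3). |black|=5
Step 7: on WHITE (3,3): turn R to N, flip to black, move to (2,3). |black|=6
Step 8: on BLACK (2,3): turn L to W, flip to white, move to (2,2). |black|=5
Step 9: on WHITE (2,2): turn R to N, flip to black, move to (1,2). |black|=6
Step 10: on WHITE (1,2): turn R to E, flip to black, move to (1,3). |black|=7
Step 11: on WHITE (1,3): turn R to S, flip to black, move to (2,3). |black|=8
Step 12: on WHITE (2,3): turn R to W, flip to black, move to (2,2). |black|=9

Answer: BLACK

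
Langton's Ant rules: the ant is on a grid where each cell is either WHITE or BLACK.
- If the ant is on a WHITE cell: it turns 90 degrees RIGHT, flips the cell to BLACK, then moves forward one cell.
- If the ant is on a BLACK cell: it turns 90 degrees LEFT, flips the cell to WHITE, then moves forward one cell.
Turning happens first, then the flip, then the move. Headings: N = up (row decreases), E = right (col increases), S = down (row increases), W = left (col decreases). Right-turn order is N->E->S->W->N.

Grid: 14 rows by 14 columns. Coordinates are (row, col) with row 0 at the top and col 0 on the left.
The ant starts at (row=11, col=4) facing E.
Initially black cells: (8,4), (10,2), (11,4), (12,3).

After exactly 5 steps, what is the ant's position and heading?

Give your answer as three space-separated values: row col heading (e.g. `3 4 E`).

Answer: 10 4 N

Derivation:
Step 1: on BLACK (11,4): turn L to N, flip to white, move to (10,4). |black|=3
Step 2: on WHITE (10,4): turn R to E, flip to black, move to (10,5). |black|=4
Step 3: on WHITE (10,5): turn R to S, flip to black, move to (11,5). |black|=5
Step 4: on WHITE (11,5): turn R to W, flip to black, move to (11,4). |black|=6
Step 5: on WHITE (11,4): turn R to N, flip to black, move to (10,4). |black|=7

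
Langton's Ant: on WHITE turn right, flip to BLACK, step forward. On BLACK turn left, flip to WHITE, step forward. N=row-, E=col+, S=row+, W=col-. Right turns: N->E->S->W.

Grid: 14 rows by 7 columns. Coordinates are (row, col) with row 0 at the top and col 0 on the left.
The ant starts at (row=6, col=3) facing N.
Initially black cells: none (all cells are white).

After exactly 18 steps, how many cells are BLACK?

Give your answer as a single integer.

Answer: 6

Derivation:
Step 1: on WHITE (6,3): turn R to E, flip to black, move to (6,4). |black|=1
Step 2: on WHITE (6,4): turn R to S, flip to black, move to (7,4). |black|=2
Step 3: on WHITE (7,4): turn R to W, flip to black, move to (7,3). |black|=3
Step 4: on WHITE (7,3): turn R to N, flip to black, move to (6,3). |black|=4
Step 5: on BLACK (6,3): turn L to W, flip to white, move to (6,2). |black|=3
Step 6: on WHITE (6,2): turn R to N, flip to black, move to (5,2). |black|=4
Step 7: on WHITE (5,2): turn R to E, flip to black, move to (5,3). |black|=5
Step 8: on WHITE (5,3): turn R to S, flip to black, move to (6,3). |black|=6
Step 9: on WHITE (6,3): turn R to W, flip to black, move to (6,2). |black|=7
Step 10: on BLACK (6,2): turn L to S, flip to white, move to (7,2). |black|=6
Step 11: on WHITE (7,2): turn R to W, flip to black, move to (7,1). |black|=7
Step 12: on WHITE (7,1): turn R to N, flip to black, move to (6,1). |black|=8
Step 13: on WHITE (6,1): turn R to E, flip to black, move to (6,2). |black|=9
Step 14: on WHITE (6,2): turn R to S, flip to black, move to (7,2). |black|=10
Step 15: on BLACK (7,2): turn L to E, flip to white, move to (7,3). |black|=9
Step 16: on BLACK (7,3): turn L to N, flip to white, move to (6,3). |black|=8
Step 17: on BLACK (6,3): turn L to W, flip to white, move to (6,2). |black|=7
Step 18: on BLACK (6,2): turn L to S, flip to white, move to (7,2). |black|=6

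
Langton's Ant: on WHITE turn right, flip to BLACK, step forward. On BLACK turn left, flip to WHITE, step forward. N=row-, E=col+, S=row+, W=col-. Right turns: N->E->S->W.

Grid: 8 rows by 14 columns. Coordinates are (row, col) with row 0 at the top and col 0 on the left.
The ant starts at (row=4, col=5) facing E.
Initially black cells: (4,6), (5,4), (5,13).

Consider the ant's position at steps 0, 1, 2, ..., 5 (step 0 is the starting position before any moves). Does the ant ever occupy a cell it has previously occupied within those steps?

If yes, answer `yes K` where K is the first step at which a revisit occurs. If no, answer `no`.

Answer: no

Derivation:
Step 1: on WHITE (4,5): turn R to S, flip to black, move to (5,5). |black|=4 — new cell
Step 2: on WHITE (5,5): turn R to W, flip to black, move to (5,4). |black|=5 — new cell
Step 3: on BLACK (5,4): turn L to S, flip to white, move to (6,4). |black|=4 — new cell
Step 4: on WHITE (6,4): turn R to W, flip to black, move to (6,3). |black|=5 — new cell
Step 5: on WHITE (6,3): turn R to N, flip to black, move to (5,3). |black|=6 — new cell
No revisit within 5 steps.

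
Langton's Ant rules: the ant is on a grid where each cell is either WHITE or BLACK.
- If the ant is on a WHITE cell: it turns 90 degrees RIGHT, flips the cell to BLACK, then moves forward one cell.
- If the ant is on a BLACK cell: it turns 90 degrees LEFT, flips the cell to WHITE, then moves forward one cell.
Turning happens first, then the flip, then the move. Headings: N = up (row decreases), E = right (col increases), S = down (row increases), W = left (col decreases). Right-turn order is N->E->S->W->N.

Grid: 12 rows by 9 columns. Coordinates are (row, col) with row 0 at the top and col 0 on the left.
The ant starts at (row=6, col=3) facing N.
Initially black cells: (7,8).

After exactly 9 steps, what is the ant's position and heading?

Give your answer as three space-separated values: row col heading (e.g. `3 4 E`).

Step 1: on WHITE (6,3): turn R to E, flip to black, move to (6,4). |black|=2
Step 2: on WHITE (6,4): turn R to S, flip to black, move to (7,4). |black|=3
Step 3: on WHITE (7,4): turn R to W, flip to black, move to (7,3). |black|=4
Step 4: on WHITE (7,3): turn R to N, flip to black, move to (6,3). |black|=5
Step 5: on BLACK (6,3): turn L to W, flip to white, move to (6,2). |black|=4
Step 6: on WHITE (6,2): turn R to N, flip to black, move to (5,2). |black|=5
Step 7: on WHITE (5,2): turn R to E, flip to black, move to (5,3). |black|=6
Step 8: on WHITE (5,3): turn R to S, flip to black, move to (6,3). |black|=7
Step 9: on WHITE (6,3): turn R to W, flip to black, move to (6,2). |black|=8

Answer: 6 2 W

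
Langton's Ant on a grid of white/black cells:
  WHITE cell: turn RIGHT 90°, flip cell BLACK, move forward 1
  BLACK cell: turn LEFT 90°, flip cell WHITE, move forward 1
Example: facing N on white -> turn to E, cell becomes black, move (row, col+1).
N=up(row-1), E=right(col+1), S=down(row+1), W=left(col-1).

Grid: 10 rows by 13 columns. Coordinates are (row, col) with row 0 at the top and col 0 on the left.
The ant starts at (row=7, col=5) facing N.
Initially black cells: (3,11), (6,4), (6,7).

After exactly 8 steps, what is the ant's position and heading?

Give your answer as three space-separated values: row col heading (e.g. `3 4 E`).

Step 1: on WHITE (7,5): turn R to E, flip to black, move to (7,6). |black|=4
Step 2: on WHITE (7,6): turn R to S, flip to black, move to (8,6). |black|=5
Step 3: on WHITE (8,6): turn R to W, flip to black, move to (8,5). |black|=6
Step 4: on WHITE (8,5): turn R to N, flip to black, move to (7,5). |black|=7
Step 5: on BLACK (7,5): turn L to W, flip to white, move to (7,4). |black|=6
Step 6: on WHITE (7,4): turn R to N, flip to black, move to (6,4). |black|=7
Step 7: on BLACK (6,4): turn L to W, flip to white, move to (6,3). |black|=6
Step 8: on WHITE (6,3): turn R to N, flip to black, move to (5,3). |black|=7

Answer: 5 3 N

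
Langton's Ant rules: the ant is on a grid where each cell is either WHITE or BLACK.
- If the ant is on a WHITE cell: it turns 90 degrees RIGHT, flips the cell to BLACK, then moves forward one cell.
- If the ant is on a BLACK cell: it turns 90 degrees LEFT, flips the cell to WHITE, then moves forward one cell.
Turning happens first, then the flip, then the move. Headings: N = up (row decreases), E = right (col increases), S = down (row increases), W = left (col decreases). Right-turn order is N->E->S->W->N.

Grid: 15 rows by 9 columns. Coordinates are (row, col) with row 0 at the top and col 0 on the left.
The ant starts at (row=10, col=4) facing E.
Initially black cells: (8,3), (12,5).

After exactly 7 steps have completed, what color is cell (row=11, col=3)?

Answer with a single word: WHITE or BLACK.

Answer: BLACK

Derivation:
Step 1: on WHITE (10,4): turn R to S, flip to black, move to (11,4). |black|=3
Step 2: on WHITE (11,4): turn R to W, flip to black, move to (11,3). |black|=4
Step 3: on WHITE (11,3): turn R to N, flip to black, move to (10,3). |black|=5
Step 4: on WHITE (10,3): turn R to E, flip to black, move to (10,4). |black|=6
Step 5: on BLACK (10,4): turn L to N, flip to white, move to (9,4). |black|=5
Step 6: on WHITE (9,4): turn R to E, flip to black, move to (9,5). |black|=6
Step 7: on WHITE (9,5): turn R to S, flip to black, move to (10,5). |black|=7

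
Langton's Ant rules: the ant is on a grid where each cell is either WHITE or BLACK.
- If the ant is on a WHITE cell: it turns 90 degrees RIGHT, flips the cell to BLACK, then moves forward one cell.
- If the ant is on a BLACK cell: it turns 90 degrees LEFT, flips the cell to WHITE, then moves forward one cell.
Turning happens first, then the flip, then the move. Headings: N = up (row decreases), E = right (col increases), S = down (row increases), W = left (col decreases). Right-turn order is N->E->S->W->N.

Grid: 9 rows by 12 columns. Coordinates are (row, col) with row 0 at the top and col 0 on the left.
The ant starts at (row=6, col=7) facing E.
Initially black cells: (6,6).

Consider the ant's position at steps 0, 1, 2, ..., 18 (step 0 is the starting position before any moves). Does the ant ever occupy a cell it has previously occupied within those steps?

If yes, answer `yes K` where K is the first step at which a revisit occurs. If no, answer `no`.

Step 1: on WHITE (6,7): turn R to S, flip to black, move to (7,7). |black|=2 — new cell
Step 2: on WHITE (7,7): turn R to W, flip to black, move to (7,6). |black|=3 — new cell
Step 3: on WHITE (7,6): turn R to N, flip to black, move to (6,6). |black|=4 — new cell
Step 4: on BLACK (6,6): turn L to W, flip to white, move to (6,5). |black|=3 — new cell
Step 5: on WHITE (6,5): turn R to N, flip to black, move to (5,5). |black|=4 — new cell
Step 6: on WHITE (5,5): turn R to E, flip to black, move to (5,6). |black|=5 — new cell
Step 7: on WHITE (5,6): turn R to S, flip to black, move to (6,6). |black|=6 — REVISIT

Answer: yes 7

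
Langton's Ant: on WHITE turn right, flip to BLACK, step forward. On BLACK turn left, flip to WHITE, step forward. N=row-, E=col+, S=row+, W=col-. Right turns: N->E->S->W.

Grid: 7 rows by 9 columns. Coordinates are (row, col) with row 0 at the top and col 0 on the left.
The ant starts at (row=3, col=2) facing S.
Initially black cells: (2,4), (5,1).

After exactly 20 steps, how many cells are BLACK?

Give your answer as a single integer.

Step 1: on WHITE (3,2): turn R to W, flip to black, move to (3,1). |black|=3
Step 2: on WHITE (3,1): turn R to N, flip to black, move to (2,1). |black|=4
Step 3: on WHITE (2,1): turn R to E, flip to black, move to (2,2). |black|=5
Step 4: on WHITE (2,2): turn R to S, flip to black, move to (3,2). |black|=6
Step 5: on BLACK (3,2): turn L to E, flip to white, move to (3,3). |black|=5
Step 6: on WHITE (3,3): turn R to S, flip to black, move to (4,3). |black|=6
Step 7: on WHITE (4,3): turn R to W, flip to black, move to (4,2). |black|=7
Step 8: on WHITE (4,2): turn R to N, flip to black, move to (3,2). |black|=8
Step 9: on WHITE (3,2): turn R to E, flip to black, move to (3,3). |black|=9
Step 10: on BLACK (3,3): turn L to N, flip to white, move to (2,3). |black|=8
Step 11: on WHITE (2,3): turn R to E, flip to black, move to (2,4). |black|=9
Step 12: on BLACK (2,4): turn L to N, flip to white, move to (1,4). |black|=8
Step 13: on WHITE (1,4): turn R to E, flip to black, move to (1,5). |black|=9
Step 14: on WHITE (1,5): turn R to S, flip to black, move to (2,5). |black|=10
Step 15: on WHITE (2,5): turn R to W, flip to black, move to (2,4). |black|=11
Step 16: on WHITE (2,4): turn R to N, flip to black, move to (1,4). |black|=12
Step 17: on BLACK (1,4): turn L to W, flip to white, move to (1,3). |black|=11
Step 18: on WHITE (1,3): turn R to N, flip to black, move to (0,3). |black|=12
Step 19: on WHITE (0,3): turn R to E, flip to black, move to (0,4). |black|=13
Step 20: on WHITE (0,4): turn R to S, flip to black, move to (1,4). |black|=14

Answer: 14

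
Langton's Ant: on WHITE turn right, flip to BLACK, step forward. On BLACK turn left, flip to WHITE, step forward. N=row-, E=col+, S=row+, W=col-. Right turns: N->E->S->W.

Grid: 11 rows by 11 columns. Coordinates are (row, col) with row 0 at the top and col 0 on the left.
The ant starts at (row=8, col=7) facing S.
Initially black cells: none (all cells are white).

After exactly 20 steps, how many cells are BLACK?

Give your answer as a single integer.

Step 1: on WHITE (8,7): turn R to W, flip to black, move to (8,6). |black|=1
Step 2: on WHITE (8,6): turn R to N, flip to black, move to (7,6). |black|=2
Step 3: on WHITE (7,6): turn R to E, flip to black, move to (7,7). |black|=3
Step 4: on WHITE (7,7): turn R to S, flip to black, move to (8,7). |black|=4
Step 5: on BLACK (8,7): turn L to E, flip to white, move to (8,8). |black|=3
Step 6: on WHITE (8,8): turn R to S, flip to black, move to (9,8). |black|=4
Step 7: on WHITE (9,8): turn R to W, flip to black, move to (9,7). |black|=5
Step 8: on WHITE (9,7): turn R to N, flip to black, move to (8,7). |black|=6
Step 9: on WHITE (8,7): turn R to E, flip to black, move to (8,8). |black|=7
Step 10: on BLACK (8,8): turn L to N, flip to white, move to (7,8). |black|=6
Step 11: on WHITE (7,8): turn R to E, flip to black, move to (7,9). |black|=7
Step 12: on WHITE (7,9): turn R to S, flip to black, move to (8,9). |black|=8
Step 13: on WHITE (8,9): turn R to W, flip to black, move to (8,8). |black|=9
Step 14: on WHITE (8,8): turn R to N, flip to black, move to (7,8). |black|=10
Step 15: on BLACK (7,8): turn L to W, flip to white, move to (7,7). |black|=9
Step 16: on BLACK (7,7): turn L to S, flip to white, move to (8,7). |black|=8
Step 17: on BLACK (8,7): turn L to E, flip to white, move to (8,8). |black|=7
Step 18: on BLACK (8,8): turn L to N, flip to white, move to (7,8). |black|=6
Step 19: on WHITE (7,8): turn R to E, flip to black, move to (7,9). |black|=7
Step 20: on BLACK (7,9): turn L to N, flip to white, move to (6,9). |black|=6

Answer: 6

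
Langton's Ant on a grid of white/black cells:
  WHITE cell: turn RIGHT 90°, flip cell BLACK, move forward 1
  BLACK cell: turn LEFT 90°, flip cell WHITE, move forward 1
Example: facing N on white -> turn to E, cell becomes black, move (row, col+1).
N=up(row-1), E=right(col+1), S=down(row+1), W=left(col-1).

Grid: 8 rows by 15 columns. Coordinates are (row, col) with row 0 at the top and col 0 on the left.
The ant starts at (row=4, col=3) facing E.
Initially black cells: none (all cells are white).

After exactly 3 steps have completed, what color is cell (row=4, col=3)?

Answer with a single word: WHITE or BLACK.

Answer: BLACK

Derivation:
Step 1: on WHITE (4,3): turn R to S, flip to black, move to (5,3). |black|=1
Step 2: on WHITE (5,3): turn R to W, flip to black, move to (5,2). |black|=2
Step 3: on WHITE (5,2): turn R to N, flip to black, move to (4,2). |black|=3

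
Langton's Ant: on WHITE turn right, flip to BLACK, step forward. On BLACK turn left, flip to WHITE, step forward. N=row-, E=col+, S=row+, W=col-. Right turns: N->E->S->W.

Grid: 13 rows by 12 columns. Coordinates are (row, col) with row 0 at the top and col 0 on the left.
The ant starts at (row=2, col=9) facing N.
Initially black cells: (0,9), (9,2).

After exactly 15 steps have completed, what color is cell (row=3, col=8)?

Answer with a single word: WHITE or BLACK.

Step 1: on WHITE (2,9): turn R to E, flip to black, move to (2,10). |black|=3
Step 2: on WHITE (2,10): turn R to S, flip to black, move to (3,10). |black|=4
Step 3: on WHITE (3,10): turn R to W, flip to black, move to (3,9). |black|=5
Step 4: on WHITE (3,9): turn R to N, flip to black, move to (2,9). |black|=6
Step 5: on BLACK (2,9): turn L to W, flip to white, move to (2,8). |black|=5
Step 6: on WHITE (2,8): turn R to N, flip to black, move to (1,8). |black|=6
Step 7: on WHITE (1,8): turn R to E, flip to black, move to (1,9). |black|=7
Step 8: on WHITE (1,9): turn R to S, flip to black, move to (2,9). |black|=8
Step 9: on WHITE (2,9): turn R to W, flip to black, move to (2,8). |black|=9
Step 10: on BLACK (2,8): turn L to S, flip to white, move to (3,8). |black|=8
Step 11: on WHITE (3,8): turn R to W, flip to black, move to (3,7). |black|=9
Step 12: on WHITE (3,7): turn R to N, flip to black, move to (2,7). |black|=10
Step 13: on WHITE (2,7): turn R to E, flip to black, move to (2,8). |black|=11
Step 14: on WHITE (2,8): turn R to S, flip to black, move to (3,8). |black|=12
Step 15: on BLACK (3,8): turn L to E, flip to white, move to (3,9). |black|=11

Answer: WHITE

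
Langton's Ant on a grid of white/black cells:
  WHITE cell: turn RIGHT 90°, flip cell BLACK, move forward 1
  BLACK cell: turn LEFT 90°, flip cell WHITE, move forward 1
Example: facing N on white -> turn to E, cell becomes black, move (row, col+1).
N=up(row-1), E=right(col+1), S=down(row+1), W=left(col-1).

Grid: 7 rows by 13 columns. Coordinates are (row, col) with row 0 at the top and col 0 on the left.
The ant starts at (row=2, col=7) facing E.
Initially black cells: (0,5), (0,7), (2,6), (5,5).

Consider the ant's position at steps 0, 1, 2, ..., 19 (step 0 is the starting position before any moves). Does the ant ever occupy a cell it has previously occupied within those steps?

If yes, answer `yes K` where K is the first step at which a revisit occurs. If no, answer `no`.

Answer: yes 7

Derivation:
Step 1: on WHITE (2,7): turn R to S, flip to black, move to (3,7). |black|=5 — new cell
Step 2: on WHITE (3,7): turn R to W, flip to black, move to (3,6). |black|=6 — new cell
Step 3: on WHITE (3,6): turn R to N, flip to black, move to (2,6). |black|=7 — new cell
Step 4: on BLACK (2,6): turn L to W, flip to white, move to (2,5). |black|=6 — new cell
Step 5: on WHITE (2,5): turn R to N, flip to black, move to (1,5). |black|=7 — new cell
Step 6: on WHITE (1,5): turn R to E, flip to black, move to (1,6). |black|=8 — new cell
Step 7: on WHITE (1,6): turn R to S, flip to black, move to (2,6). |black|=9 — REVISIT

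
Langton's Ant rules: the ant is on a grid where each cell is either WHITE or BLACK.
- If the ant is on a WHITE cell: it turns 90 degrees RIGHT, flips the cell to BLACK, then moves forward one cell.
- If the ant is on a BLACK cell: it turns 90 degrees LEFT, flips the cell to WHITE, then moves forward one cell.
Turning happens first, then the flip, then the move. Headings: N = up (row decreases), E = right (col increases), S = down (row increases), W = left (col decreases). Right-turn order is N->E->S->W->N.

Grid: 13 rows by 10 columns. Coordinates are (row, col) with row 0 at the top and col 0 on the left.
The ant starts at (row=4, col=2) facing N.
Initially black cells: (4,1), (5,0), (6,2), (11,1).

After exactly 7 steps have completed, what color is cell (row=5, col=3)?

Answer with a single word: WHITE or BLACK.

Step 1: on WHITE (4,2): turn R to E, flip to black, move to (4,3). |black|=5
Step 2: on WHITE (4,3): turn R to S, flip to black, move to (5,3). |black|=6
Step 3: on WHITE (5,3): turn R to W, flip to black, move to (5,2). |black|=7
Step 4: on WHITE (5,2): turn R to N, flip to black, move to (4,2). |black|=8
Step 5: on BLACK (4,2): turn L to W, flip to white, move to (4,1). |black|=7
Step 6: on BLACK (4,1): turn L to S, flip to white, move to (5,1). |black|=6
Step 7: on WHITE (5,1): turn R to W, flip to black, move to (5,0). |black|=7

Answer: BLACK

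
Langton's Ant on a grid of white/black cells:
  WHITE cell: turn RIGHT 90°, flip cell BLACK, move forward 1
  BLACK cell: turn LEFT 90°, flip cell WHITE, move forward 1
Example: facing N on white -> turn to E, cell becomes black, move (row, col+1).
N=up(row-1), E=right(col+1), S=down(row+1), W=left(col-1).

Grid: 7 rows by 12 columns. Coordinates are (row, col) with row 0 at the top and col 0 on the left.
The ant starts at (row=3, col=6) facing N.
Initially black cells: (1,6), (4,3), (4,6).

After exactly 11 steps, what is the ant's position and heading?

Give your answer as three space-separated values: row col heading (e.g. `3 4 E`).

Step 1: on WHITE (3,6): turn R to E, flip to black, move to (3,7). |black|=4
Step 2: on WHITE (3,7): turn R to S, flip to black, move to (4,7). |black|=5
Step 3: on WHITE (4,7): turn R to W, flip to black, move to (4,6). |black|=6
Step 4: on BLACK (4,6): turn L to S, flip to white, move to (5,6). |black|=5
Step 5: on WHITE (5,6): turn R to W, flip to black, move to (5,5). |black|=6
Step 6: on WHITE (5,5): turn R to N, flip to black, move to (4,5). |black|=7
Step 7: on WHITE (4,5): turn R to E, flip to black, move to (4,6). |black|=8
Step 8: on WHITE (4,6): turn R to S, flip to black, move to (5,6). |black|=9
Step 9: on BLACK (5,6): turn L to E, flip to white, move to (5,7). |black|=8
Step 10: on WHITE (5,7): turn R to S, flip to black, move to (6,7). |black|=9
Step 11: on WHITE (6,7): turn R to W, flip to black, move to (6,6). |black|=10

Answer: 6 6 W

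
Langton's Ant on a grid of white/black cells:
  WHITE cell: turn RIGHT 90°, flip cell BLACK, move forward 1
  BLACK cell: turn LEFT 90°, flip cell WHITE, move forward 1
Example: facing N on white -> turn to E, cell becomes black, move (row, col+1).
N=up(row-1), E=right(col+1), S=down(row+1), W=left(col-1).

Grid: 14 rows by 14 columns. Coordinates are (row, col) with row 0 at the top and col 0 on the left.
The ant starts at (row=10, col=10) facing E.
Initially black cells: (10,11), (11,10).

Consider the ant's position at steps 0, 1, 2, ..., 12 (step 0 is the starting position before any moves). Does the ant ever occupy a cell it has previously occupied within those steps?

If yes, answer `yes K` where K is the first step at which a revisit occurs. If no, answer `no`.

Answer: yes 5

Derivation:
Step 1: on WHITE (10,10): turn R to S, flip to black, move to (11,10). |black|=3 — new cell
Step 2: on BLACK (11,10): turn L to E, flip to white, move to (11,11). |black|=2 — new cell
Step 3: on WHITE (11,11): turn R to S, flip to black, move to (12,11). |black|=3 — new cell
Step 4: on WHITE (12,11): turn R to W, flip to black, move to (12,10). |black|=4 — new cell
Step 5: on WHITE (12,10): turn R to N, flip to black, move to (11,10). |black|=5 — REVISIT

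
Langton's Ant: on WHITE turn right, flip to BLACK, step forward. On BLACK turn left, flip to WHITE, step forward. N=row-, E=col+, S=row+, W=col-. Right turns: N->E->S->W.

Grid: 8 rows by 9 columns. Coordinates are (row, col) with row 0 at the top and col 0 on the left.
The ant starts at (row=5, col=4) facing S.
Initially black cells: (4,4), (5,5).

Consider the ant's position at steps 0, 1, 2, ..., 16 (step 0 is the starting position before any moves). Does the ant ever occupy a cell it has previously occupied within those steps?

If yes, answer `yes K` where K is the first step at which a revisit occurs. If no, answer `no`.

Step 1: on WHITE (5,4): turn R to W, flip to black, move to (5,3). |black|=3 — new cell
Step 2: on WHITE (5,3): turn R to N, flip to black, move to (4,3). |black|=4 — new cell
Step 3: on WHITE (4,3): turn R to E, flip to black, move to (4,4). |black|=5 — new cell
Step 4: on BLACK (4,4): turn L to N, flip to white, move to (3,4). |black|=4 — new cell
Step 5: on WHITE (3,4): turn R to E, flip to black, move to (3,5). |black|=5 — new cell
Step 6: on WHITE (3,5): turn R to S, flip to black, move to (4,5). |black|=6 — new cell
Step 7: on WHITE (4,5): turn R to W, flip to black, move to (4,4). |black|=7 — REVISIT

Answer: yes 7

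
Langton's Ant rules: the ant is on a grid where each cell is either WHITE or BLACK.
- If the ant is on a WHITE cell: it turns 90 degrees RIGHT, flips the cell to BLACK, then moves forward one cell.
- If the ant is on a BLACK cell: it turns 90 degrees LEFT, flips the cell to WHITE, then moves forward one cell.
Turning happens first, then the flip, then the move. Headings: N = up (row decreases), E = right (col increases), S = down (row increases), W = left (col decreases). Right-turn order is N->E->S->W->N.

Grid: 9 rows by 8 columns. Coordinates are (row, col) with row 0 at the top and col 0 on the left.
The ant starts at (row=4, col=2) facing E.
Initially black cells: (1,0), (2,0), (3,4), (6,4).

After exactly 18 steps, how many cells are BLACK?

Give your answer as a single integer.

Answer: 10

Derivation:
Step 1: on WHITE (4,2): turn R to S, flip to black, move to (5,2). |black|=5
Step 2: on WHITE (5,2): turn R to W, flip to black, move to (5,1). |black|=6
Step 3: on WHITE (5,1): turn R to N, flip to black, move to (4,1). |black|=7
Step 4: on WHITE (4,1): turn R to E, flip to black, move to (4,2). |black|=8
Step 5: on BLACK (4,2): turn L to N, flip to white, move to (3,2). |black|=7
Step 6: on WHITE (3,2): turn R to E, flip to black, move to (3,3). |black|=8
Step 7: on WHITE (3,3): turn R to S, flip to black, move to (4,3). |black|=9
Step 8: on WHITE (4,3): turn R to W, flip to black, move to (4,2). |black|=10
Step 9: on WHITE (4,2): turn R to N, flip to black, move to (3,2). |black|=11
Step 10: on BLACK (3,2): turn L to W, flip to white, move to (3,1). |black|=10
Step 11: on WHITE (3,1): turn R to N, flip to black, move to (2,1). |black|=11
Step 12: on WHITE (2,1): turn R to E, flip to black, move to (2,2). |black|=12
Step 13: on WHITE (2,2): turn R to S, flip to black, move to (3,2). |black|=13
Step 14: on WHITE (3,2): turn R to W, flip to black, move to (3,1). |black|=14
Step 15: on BLACK (3,1): turn L to S, flip to white, move to (4,1). |black|=13
Step 16: on BLACK (4,1): turn L to E, flip to white, move to (4,2). |black|=12
Step 17: on BLACK (4,2): turn L to N, flip to white, move to (3,2). |black|=11
Step 18: on BLACK (3,2): turn L to W, flip to white, move to (3,1). |black|=10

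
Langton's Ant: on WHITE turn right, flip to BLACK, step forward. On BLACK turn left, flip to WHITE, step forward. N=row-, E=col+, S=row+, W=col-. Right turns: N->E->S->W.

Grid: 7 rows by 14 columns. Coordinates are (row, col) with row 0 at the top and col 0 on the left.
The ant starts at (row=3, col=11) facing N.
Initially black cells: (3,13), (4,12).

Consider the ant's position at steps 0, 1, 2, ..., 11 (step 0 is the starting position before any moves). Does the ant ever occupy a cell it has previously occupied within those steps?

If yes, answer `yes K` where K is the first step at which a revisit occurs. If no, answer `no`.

Step 1: on WHITE (3,11): turn R to E, flip to black, move to (3,12). |black|=3 — new cell
Step 2: on WHITE (3,12): turn R to S, flip to black, move to (4,12). |black|=4 — new cell
Step 3: on BLACK (4,12): turn L to E, flip to white, move to (4,13). |black|=3 — new cell
Step 4: on WHITE (4,13): turn R to S, flip to black, move to (5,13). |black|=4 — new cell
Step 5: on WHITE (5,13): turn R to W, flip to black, move to (5,12). |black|=5 — new cell
Step 6: on WHITE (5,12): turn R to N, flip to black, move to (4,12). |black|=6 — REVISIT

Answer: yes 6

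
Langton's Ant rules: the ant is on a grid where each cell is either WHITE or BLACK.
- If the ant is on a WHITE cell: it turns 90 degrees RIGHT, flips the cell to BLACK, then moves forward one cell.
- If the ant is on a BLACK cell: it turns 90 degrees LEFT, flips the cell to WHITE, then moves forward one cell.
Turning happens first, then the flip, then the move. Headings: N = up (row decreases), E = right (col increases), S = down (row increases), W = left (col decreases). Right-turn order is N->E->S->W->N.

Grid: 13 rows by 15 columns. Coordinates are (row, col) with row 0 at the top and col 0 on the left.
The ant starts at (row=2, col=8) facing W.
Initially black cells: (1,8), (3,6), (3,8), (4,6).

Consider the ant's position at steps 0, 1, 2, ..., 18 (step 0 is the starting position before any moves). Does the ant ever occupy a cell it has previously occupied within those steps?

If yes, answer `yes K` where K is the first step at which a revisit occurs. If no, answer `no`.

Step 1: on WHITE (2,8): turn R to N, flip to black, move to (1,8). |black|=5 — new cell
Step 2: on BLACK (1,8): turn L to W, flip to white, move to (1,7). |black|=4 — new cell
Step 3: on WHITE (1,7): turn R to N, flip to black, move to (0,7). |black|=5 — new cell
Step 4: on WHITE (0,7): turn R to E, flip to black, move to (0,8). |black|=6 — new cell
Step 5: on WHITE (0,8): turn R to S, flip to black, move to (1,8). |black|=7 — REVISIT

Answer: yes 5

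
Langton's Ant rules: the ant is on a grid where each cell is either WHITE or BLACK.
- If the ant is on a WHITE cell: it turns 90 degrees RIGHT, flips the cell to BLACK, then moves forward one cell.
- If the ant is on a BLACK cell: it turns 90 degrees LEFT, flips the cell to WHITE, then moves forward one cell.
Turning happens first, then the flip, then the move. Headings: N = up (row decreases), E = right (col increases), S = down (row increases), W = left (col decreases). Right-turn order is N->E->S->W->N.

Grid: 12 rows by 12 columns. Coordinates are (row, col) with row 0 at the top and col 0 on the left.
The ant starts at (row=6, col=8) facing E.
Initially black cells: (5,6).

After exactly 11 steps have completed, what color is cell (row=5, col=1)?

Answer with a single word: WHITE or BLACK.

Answer: WHITE

Derivation:
Step 1: on WHITE (6,8): turn R to S, flip to black, move to (7,8). |black|=2
Step 2: on WHITE (7,8): turn R to W, flip to black, move to (7,7). |black|=3
Step 3: on WHITE (7,7): turn R to N, flip to black, move to (6,7). |black|=4
Step 4: on WHITE (6,7): turn R to E, flip to black, move to (6,8). |black|=5
Step 5: on BLACK (6,8): turn L to N, flip to white, move to (5,8). |black|=4
Step 6: on WHITE (5,8): turn R to E, flip to black, move to (5,9). |black|=5
Step 7: on WHITE (5,9): turn R to S, flip to black, move to (6,9). |black|=6
Step 8: on WHITE (6,9): turn R to W, flip to black, move to (6,8). |black|=7
Step 9: on WHITE (6,8): turn R to N, flip to black, move to (5,8). |black|=8
Step 10: on BLACK (5,8): turn L to W, flip to white, move to (5,7). |black|=7
Step 11: on WHITE (5,7): turn R to N, flip to black, move to (4,7). |black|=8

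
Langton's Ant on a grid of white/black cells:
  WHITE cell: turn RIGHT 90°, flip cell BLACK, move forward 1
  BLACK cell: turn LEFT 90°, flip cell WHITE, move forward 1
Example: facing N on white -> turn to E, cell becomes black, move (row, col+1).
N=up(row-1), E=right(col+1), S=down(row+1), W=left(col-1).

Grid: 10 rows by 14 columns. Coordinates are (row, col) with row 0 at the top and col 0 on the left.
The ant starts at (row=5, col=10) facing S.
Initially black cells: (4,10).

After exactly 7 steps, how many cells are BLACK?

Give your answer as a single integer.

Answer: 6

Derivation:
Step 1: on WHITE (5,10): turn R to W, flip to black, move to (5,9). |black|=2
Step 2: on WHITE (5,9): turn R to N, flip to black, move to (4,9). |black|=3
Step 3: on WHITE (4,9): turn R to E, flip to black, move to (4,10). |black|=4
Step 4: on BLACK (4,10): turn L to N, flip to white, move to (3,10). |black|=3
Step 5: on WHITE (3,10): turn R to E, flip to black, move to (3,11). |black|=4
Step 6: on WHITE (3,11): turn R to S, flip to black, move to (4,11). |black|=5
Step 7: on WHITE (4,11): turn R to W, flip to black, move to (4,10). |black|=6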